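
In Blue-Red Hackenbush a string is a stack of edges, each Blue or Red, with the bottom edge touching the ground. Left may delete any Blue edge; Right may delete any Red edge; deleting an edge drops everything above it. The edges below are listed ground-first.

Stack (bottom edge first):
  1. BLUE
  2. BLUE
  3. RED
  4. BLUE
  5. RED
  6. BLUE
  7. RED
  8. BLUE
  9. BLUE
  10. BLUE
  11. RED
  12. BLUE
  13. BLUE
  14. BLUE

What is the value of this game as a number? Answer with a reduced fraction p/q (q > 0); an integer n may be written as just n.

6895/4096

Prefix values for BLUE BLUE RED BLUE RED BLUE RED BLUE BLUE BLUE RED BLUE BLUE BLUE via {L|R} + simplicity:
B: Left { 0 }, Right { — } gives simplest 1
BB: Left { 0; 1 }, Right { — } gives simplest 2
BBR: Left { 0; 1 }, Right { 2 } gives simplest 3/2
BBRB: Left { 0; 1; 3/2 }, Right { 2 } gives simplest 7/4
BBRBR: Left { 0; 1; 3/2 }, Right { 7/4; 2 } gives simplest 13/8
BBRBRB: Left { 0; 1; 3/2; 13/8 }, Right { 7/4; 2 } gives simplest 27/16
BBRBRBR: Left { 0; 1; 3/2; 13/8 }, Right { 27/16; 7/4; 2 } gives simplest 53/32
BBRBRBRB: Left { 0; 1; 3/2; 13/8; 53/32 }, Right { 27/16; 7/4; 2 } gives simplest 107/64
BBRBRBRBB: Left { 0; 1; 3/2; 13/8; 53/32; 107/64 }, Right { 27/16; 7/4; 2 } gives simplest 215/128
BBRBRBRBBB: Left { 0; 1; 3/2; 13/8; 53/32; 107/64; 215/128 }, Right { 27/16; 7/4; 2 } gives simplest 431/256
BBRBRBRBBBR: Left { 0; 1; 3/2; 13/8; 53/32; 107/64; 215/128 }, Right { 431/256; 27/16; 7/4; 2 } gives simplest 861/512
BBRBRBRBBBRB: Left { 0; 1; 3/2; 13/8; 53/32; 107/64; 215/128; 861/512 }, Right { 431/256; 27/16; 7/4; 2 } gives simplest 1723/1024
BBRBRBRBBBRBB: Left { 0; 1; 3/2; 13/8; 53/32; 107/64; 215/128; 861/512; 1723/1024 }, Right { 431/256; 27/16; 7/4; 2 } gives simplest 3447/2048
BBRBRBRBBBRBBB: Left { 0; 1; 3/2; 13/8; 53/32; 107/64; 215/128; 861/512; 1723/1024; 3447/2048 }, Right { 431/256; 27/16; 7/4; 2 } gives simplest 6895/4096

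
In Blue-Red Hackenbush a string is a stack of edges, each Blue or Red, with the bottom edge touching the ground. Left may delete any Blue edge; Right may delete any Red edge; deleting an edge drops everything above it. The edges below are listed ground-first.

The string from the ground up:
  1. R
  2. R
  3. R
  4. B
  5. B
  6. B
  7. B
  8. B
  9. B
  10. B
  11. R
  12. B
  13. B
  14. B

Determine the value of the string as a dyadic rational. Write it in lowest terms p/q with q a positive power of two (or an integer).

1 of 14 · R · max L −∞ · min R 0 — -1
2 of 14 · RR · max L −∞ · min R -1 — -2
3 of 14 · RRR · max L −∞ · min R -2 — -3
4 of 14 · RRRB · max L -3 · min R -2 — -5/2
5 of 14 · RRRBB · max L -5/2 · min R -2 — -9/4
6 of 14 · RRRBBB · max L -9/4 · min R -2 — -17/8
7 of 14 · RRRBBBB · max L -17/8 · min R -2 — -33/16
8 of 14 · RRRBBBBB · max L -33/16 · min R -2 — -65/32
9 of 14 · RRRBBBBBB · max L -65/32 · min R -2 — -129/64
10 of 14 · RRRBBBBBBB · max L -129/64 · min R -2 — -257/128
11 of 14 · RRRBBBBBBBR · max L -129/64 · min R -257/128 — -515/256
12 of 14 · RRRBBBBBBBRB · max L -515/256 · min R -257/128 — -1029/512
13 of 14 · RRRBBBBBBBRBB · max L -1029/512 · min R -257/128 — -2057/1024
14 of 14 · RRRBBBBBBBRBBB · max L -2057/1024 · min R -257/128 — -4113/2048

-4113/2048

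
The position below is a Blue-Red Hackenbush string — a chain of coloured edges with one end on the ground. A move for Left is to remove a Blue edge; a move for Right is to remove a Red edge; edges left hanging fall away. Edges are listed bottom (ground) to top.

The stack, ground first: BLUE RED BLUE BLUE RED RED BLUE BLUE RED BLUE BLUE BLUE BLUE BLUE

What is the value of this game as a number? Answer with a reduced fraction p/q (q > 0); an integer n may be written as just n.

6591/8192

edge 1 of 14 (BLUE): { 0 | · } — 1
edge 2 of 14 (RED): { 0 | 1 } — 1/2
edge 3 of 14 (BLUE): { 0, 1/2 | 1 } — 3/4
edge 4 of 14 (BLUE): { 0, 1/2, 3/4 | 1 } — 7/8
edge 5 of 14 (RED): { 0, 1/2, 3/4 | 7/8, 1 } — 13/16
edge 6 of 14 (RED): { 0, 1/2, 3/4 | 13/16, 7/8, 1 } — 25/32
edge 7 of 14 (BLUE): { 0, 1/2, 3/4, 25/32 | 13/16, 7/8, 1 } — 51/64
edge 8 of 14 (BLUE): { 0, 1/2, 3/4, 25/32, 51/64 | 13/16, 7/8, 1 } — 103/128
edge 9 of 14 (RED): { 0, 1/2, 3/4, 25/32, 51/64 | 103/128, 13/16, 7/8, 1 } — 205/256
edge 10 of 14 (BLUE): { 0, 1/2, 3/4, 25/32, 51/64, 205/256 | 103/128, 13/16, 7/8, 1 } — 411/512
edge 11 of 14 (BLUE): { 0, 1/2, 3/4, 25/32, 51/64, 205/256, 411/512 | 103/128, 13/16, 7/8, 1 } — 823/1024
edge 12 of 14 (BLUE): { 0, 1/2, 3/4, 25/32, 51/64, 205/256, 411/512, 823/1024 | 103/128, 13/16, 7/8, 1 } — 1647/2048
edge 13 of 14 (BLUE): { 0, 1/2, 3/4, 25/32, 51/64, 205/256, 411/512, 823/1024, 1647/2048 | 103/128, 13/16, 7/8, 1 } — 3295/4096
edge 14 of 14 (BLUE): { 0, 1/2, 3/4, 25/32, 51/64, 205/256, 411/512, 823/1024, 1647/2048, 3295/4096 | 103/128, 13/16, 7/8, 1 } — 6591/8192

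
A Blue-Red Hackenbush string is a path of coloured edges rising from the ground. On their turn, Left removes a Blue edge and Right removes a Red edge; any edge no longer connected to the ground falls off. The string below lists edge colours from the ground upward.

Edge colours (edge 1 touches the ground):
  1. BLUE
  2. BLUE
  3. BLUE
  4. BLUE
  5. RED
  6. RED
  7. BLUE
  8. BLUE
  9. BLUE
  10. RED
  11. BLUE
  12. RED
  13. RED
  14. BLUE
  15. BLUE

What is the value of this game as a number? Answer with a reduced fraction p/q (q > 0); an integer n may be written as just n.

B: Left { 0 }, Right { (no moves) } -> simplest 1
BB: Left { 0 1 }, Right { (no moves) } -> simplest 2
BBB: Left { 0 1 2 }, Right { (no moves) } -> simplest 3
BBBB: Left { 0 1 2 3 }, Right { (no moves) } -> simplest 4
BBBBR: Left { 0 1 2 3 }, Right { 4 } -> simplest 7/2
BBBBRR: Left { 0 1 2 3 }, Right { 7/2 4 } -> simplest 13/4
BBBBRRB: Left { 0 1 2 3 13/4 }, Right { 7/2 4 } -> simplest 27/8
BBBBRRBB: Left { 0 1 2 3 13/4 27/8 }, Right { 7/2 4 } -> simplest 55/16
BBBBRRBBB: Left { 0 1 2 3 13/4 27/8 55/16 }, Right { 7/2 4 } -> simplest 111/32
BBBBRRBBBR: Left { 0 1 2 3 13/4 27/8 55/16 }, Right { 111/32 7/2 4 } -> simplest 221/64
BBBBRRBBBRB: Left { 0 1 2 3 13/4 27/8 55/16 221/64 }, Right { 111/32 7/2 4 } -> simplest 443/128
BBBBRRBBBRBR: Left { 0 1 2 3 13/4 27/8 55/16 221/64 }, Right { 443/128 111/32 7/2 4 } -> simplest 885/256
BBBBRRBBBRBRR: Left { 0 1 2 3 13/4 27/8 55/16 221/64 }, Right { 885/256 443/128 111/32 7/2 4 } -> simplest 1769/512
BBBBRRBBBRBRRB: Left { 0 1 2 3 13/4 27/8 55/16 221/64 1769/512 }, Right { 885/256 443/128 111/32 7/2 4 } -> simplest 3539/1024
BBBBRRBBBRBRRBB: Left { 0 1 2 3 13/4 27/8 55/16 221/64 1769/512 3539/1024 }, Right { 885/256 443/128 111/32 7/2 4 } -> simplest 7079/2048

7079/2048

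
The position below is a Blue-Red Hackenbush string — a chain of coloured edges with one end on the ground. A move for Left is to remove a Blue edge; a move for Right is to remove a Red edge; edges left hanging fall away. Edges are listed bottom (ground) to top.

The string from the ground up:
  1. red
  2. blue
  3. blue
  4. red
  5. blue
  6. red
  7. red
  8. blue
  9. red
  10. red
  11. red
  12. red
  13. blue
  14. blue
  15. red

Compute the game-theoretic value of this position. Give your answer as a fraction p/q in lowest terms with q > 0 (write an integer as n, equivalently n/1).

r: Left { none }, Right { 0 } = simplest -1
rb: Left { -1 }, Right { 0 } = simplest -1/2
rbb: Left { -1, -1/2 }, Right { 0 } = simplest -1/4
rbbr: Left { -1, -1/2 }, Right { -1/4, 0 } = simplest -3/8
rbbrb: Left { -1, -1/2, -3/8 }, Right { -1/4, 0 } = simplest -5/16
rbbrbr: Left { -1, -1/2, -3/8 }, Right { -5/16, -1/4, 0 } = simplest -11/32
rbbrbrr: Left { -1, -1/2, -3/8 }, Right { -11/32, -5/16, -1/4, 0 } = simplest -23/64
rbbrbrrb: Left { -1, -1/2, -3/8, -23/64 }, Right { -11/32, -5/16, -1/4, 0 } = simplest -45/128
rbbrbrrbr: Left { -1, -1/2, -3/8, -23/64 }, Right { -45/128, -11/32, -5/16, -1/4, 0 } = simplest -91/256
rbbrbrrbrr: Left { -1, -1/2, -3/8, -23/64 }, Right { -91/256, -45/128, -11/32, -5/16, -1/4, 0 } = simplest -183/512
rbbrbrrbrrr: Left { -1, -1/2, -3/8, -23/64 }, Right { -183/512, -91/256, -45/128, -11/32, -5/16, -1/4, 0 } = simplest -367/1024
rbbrbrrbrrrr: Left { -1, -1/2, -3/8, -23/64 }, Right { -367/1024, -183/512, -91/256, -45/128, -11/32, -5/16, -1/4, 0 } = simplest -735/2048
rbbrbrrbrrrrb: Left { -1, -1/2, -3/8, -23/64, -735/2048 }, Right { -367/1024, -183/512, -91/256, -45/128, -11/32, -5/16, -1/4, 0 } = simplest -1469/4096
rbbrbrrbrrrrbb: Left { -1, -1/2, -3/8, -23/64, -735/2048, -1469/4096 }, Right { -367/1024, -183/512, -91/256, -45/128, -11/32, -5/16, -1/4, 0 } = simplest -2937/8192
rbbrbrrbrrrrbbr: Left { -1, -1/2, -3/8, -23/64, -735/2048, -1469/4096 }, Right { -2937/8192, -367/1024, -183/512, -91/256, -45/128, -11/32, -5/16, -1/4, 0 } = simplest -5875/16384

-5875/16384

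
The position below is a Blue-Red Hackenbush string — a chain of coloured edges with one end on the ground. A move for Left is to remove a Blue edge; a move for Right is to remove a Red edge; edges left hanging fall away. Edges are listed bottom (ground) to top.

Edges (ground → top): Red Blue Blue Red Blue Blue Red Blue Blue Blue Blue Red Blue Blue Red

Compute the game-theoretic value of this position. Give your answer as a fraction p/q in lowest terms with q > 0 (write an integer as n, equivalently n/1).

-4627/16384

Recurse on prefixes of the 15-edge string Red Blue Blue Red Blue Blue Red Blue Blue Blue Blue Red Blue Blue Red:
v(R) = { (no moves) | 0 } → -1
v(RB) = { -1 | 0 } → -1/2
v(RBB) = { -1; -1/2 | 0 } → -1/4
v(RBBR) = { -1; -1/2 | -1/4; 0 } → -3/8
v(RBBRB) = { -1; -1/2; -3/8 | -1/4; 0 } → -5/16
v(RBBRBB) = { -1; -1/2; -3/8; -5/16 | -1/4; 0 } → -9/32
v(RBBRBBR) = { -1; -1/2; -3/8; -5/16 | -9/32; -1/4; 0 } → -19/64
v(RBBRBBRB) = { -1; -1/2; -3/8; -5/16; -19/64 | -9/32; -1/4; 0 } → -37/128
v(RBBRBBRBB) = { -1; -1/2; -3/8; -5/16; -19/64; -37/128 | -9/32; -1/4; 0 } → -73/256
v(RBBRBBRBBB) = { -1; -1/2; -3/8; -5/16; -19/64; -37/128; -73/256 | -9/32; -1/4; 0 } → -145/512
v(RBBRBBRBBBB) = { -1; -1/2; -3/8; -5/16; -19/64; -37/128; -73/256; -145/512 | -9/32; -1/4; 0 } → -289/1024
v(RBBRBBRBBBBR) = { -1; -1/2; -3/8; -5/16; -19/64; -37/128; -73/256; -145/512 | -289/1024; -9/32; -1/4; 0 } → -579/2048
v(RBBRBBRBBBBRB) = { -1; -1/2; -3/8; -5/16; -19/64; -37/128; -73/256; -145/512; -579/2048 | -289/1024; -9/32; -1/4; 0 } → -1157/4096
v(RBBRBBRBBBBRBB) = { -1; -1/2; -3/8; -5/16; -19/64; -37/128; -73/256; -145/512; -579/2048; -1157/4096 | -289/1024; -9/32; -1/4; 0 } → -2313/8192
v(RBBRBBRBBBBRBBR) = { -1; -1/2; -3/8; -5/16; -19/64; -37/128; -73/256; -145/512; -579/2048; -1157/4096 | -2313/8192; -289/1024; -9/32; -1/4; 0 } → -4627/16384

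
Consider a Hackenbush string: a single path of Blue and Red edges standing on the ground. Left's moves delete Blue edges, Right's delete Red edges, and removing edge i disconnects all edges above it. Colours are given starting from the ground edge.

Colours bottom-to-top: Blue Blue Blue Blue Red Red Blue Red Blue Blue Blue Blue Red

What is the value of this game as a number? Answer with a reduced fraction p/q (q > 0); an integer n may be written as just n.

1725/512

edge 1 of 13 (Blue): { 0 | — } -> 1
edge 2 of 13 (Blue): { 0,1 | — } -> 2
edge 3 of 13 (Blue): { 0,1,2 | — } -> 3
edge 4 of 13 (Blue): { 0,1,2,3 | — } -> 4
edge 5 of 13 (Red): { 0,1,2,3 | 4 } -> 7/2
edge 6 of 13 (Red): { 0,1,2,3 | 7/2,4 } -> 13/4
edge 7 of 13 (Blue): { 0,1,2,3,13/4 | 7/2,4 } -> 27/8
edge 8 of 13 (Red): { 0,1,2,3,13/4 | 27/8,7/2,4 } -> 53/16
edge 9 of 13 (Blue): { 0,1,2,3,13/4,53/16 | 27/8,7/2,4 } -> 107/32
edge 10 of 13 (Blue): { 0,1,2,3,13/4,53/16,107/32 | 27/8,7/2,4 } -> 215/64
edge 11 of 13 (Blue): { 0,1,2,3,13/4,53/16,107/32,215/64 | 27/8,7/2,4 } -> 431/128
edge 12 of 13 (Blue): { 0,1,2,3,13/4,53/16,107/32,215/64,431/128 | 27/8,7/2,4 } -> 863/256
edge 13 of 13 (Red): { 0,1,2,3,13/4,53/16,107/32,215/64,431/128 | 863/256,27/8,7/2,4 } -> 1725/512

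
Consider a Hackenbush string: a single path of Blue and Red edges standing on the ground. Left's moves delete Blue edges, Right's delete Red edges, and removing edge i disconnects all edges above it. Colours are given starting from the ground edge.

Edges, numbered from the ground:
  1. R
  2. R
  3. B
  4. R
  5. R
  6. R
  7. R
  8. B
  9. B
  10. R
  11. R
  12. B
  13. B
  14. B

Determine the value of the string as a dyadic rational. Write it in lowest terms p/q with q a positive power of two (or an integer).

-7985/4096

R: Left { — }, Right { 0 } gives simplest -1
RR: Left { — }, Right { -1; 0 } gives simplest -2
RRB: Left { -2 }, Right { -1; 0 } gives simplest -3/2
RRBR: Left { -2 }, Right { -3/2; -1; 0 } gives simplest -7/4
RRBRR: Left { -2 }, Right { -7/4; -3/2; -1; 0 } gives simplest -15/8
RRBRRR: Left { -2 }, Right { -15/8; -7/4; -3/2; -1; 0 } gives simplest -31/16
RRBRRRR: Left { -2 }, Right { -31/16; -15/8; -7/4; -3/2; -1; 0 } gives simplest -63/32
RRBRRRRB: Left { -2; -63/32 }, Right { -31/16; -15/8; -7/4; -3/2; -1; 0 } gives simplest -125/64
RRBRRRRBB: Left { -2; -63/32; -125/64 }, Right { -31/16; -15/8; -7/4; -3/2; -1; 0 } gives simplest -249/128
RRBRRRRBBR: Left { -2; -63/32; -125/64 }, Right { -249/128; -31/16; -15/8; -7/4; -3/2; -1; 0 } gives simplest -499/256
RRBRRRRBBRR: Left { -2; -63/32; -125/64 }, Right { -499/256; -249/128; -31/16; -15/8; -7/4; -3/2; -1; 0 } gives simplest -999/512
RRBRRRRBBRRB: Left { -2; -63/32; -125/64; -999/512 }, Right { -499/256; -249/128; -31/16; -15/8; -7/4; -3/2; -1; 0 } gives simplest -1997/1024
RRBRRRRBBRRBB: Left { -2; -63/32; -125/64; -999/512; -1997/1024 }, Right { -499/256; -249/128; -31/16; -15/8; -7/4; -3/2; -1; 0 } gives simplest -3993/2048
RRBRRRRBBRRBBB: Left { -2; -63/32; -125/64; -999/512; -1997/1024; -3993/2048 }, Right { -499/256; -249/128; -31/16; -15/8; -7/4; -3/2; -1; 0 } gives simplest -7985/4096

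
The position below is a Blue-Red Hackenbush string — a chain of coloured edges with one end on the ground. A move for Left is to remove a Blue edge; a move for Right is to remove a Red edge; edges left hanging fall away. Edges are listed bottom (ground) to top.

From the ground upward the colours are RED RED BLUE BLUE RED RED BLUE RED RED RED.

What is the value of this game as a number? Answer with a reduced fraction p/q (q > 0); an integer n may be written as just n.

-367/256

1 of 10 · R · max L −∞ · min R 0 gives -1
2 of 10 · RR · max L −∞ · min R -1 gives -2
3 of 10 · RRB · max L -2 · min R -1 gives -3/2
4 of 10 · RRBB · max L -3/2 · min R -1 gives -5/4
5 of 10 · RRBBR · max L -3/2 · min R -5/4 gives -11/8
6 of 10 · RRBBRR · max L -3/2 · min R -11/8 gives -23/16
7 of 10 · RRBBRRB · max L -23/16 · min R -11/8 gives -45/32
8 of 10 · RRBBRRBR · max L -23/16 · min R -45/32 gives -91/64
9 of 10 · RRBBRRBRR · max L -23/16 · min R -91/64 gives -183/128
10 of 10 · RRBBRRBRRR · max L -23/16 · min R -183/128 gives -367/256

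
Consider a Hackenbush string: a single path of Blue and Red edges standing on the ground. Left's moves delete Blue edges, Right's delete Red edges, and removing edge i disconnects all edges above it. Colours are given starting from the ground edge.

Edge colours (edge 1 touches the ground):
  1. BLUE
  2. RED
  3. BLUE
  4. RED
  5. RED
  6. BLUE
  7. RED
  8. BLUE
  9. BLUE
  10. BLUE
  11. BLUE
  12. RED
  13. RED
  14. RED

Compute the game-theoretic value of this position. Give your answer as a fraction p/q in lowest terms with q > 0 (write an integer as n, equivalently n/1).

4849/8192

g(B) = { 0 | · } so 1
g(BR) = { 0 | 1 } so 1/2
g(BRB) = { 0, 1/2 | 1 } so 3/4
g(BRBR) = { 0, 1/2 | 3/4, 1 } so 5/8
g(BRBRR) = { 0, 1/2 | 5/8, 3/4, 1 } so 9/16
g(BRBRRB) = { 0, 1/2, 9/16 | 5/8, 3/4, 1 } so 19/32
g(BRBRRBR) = { 0, 1/2, 9/16 | 19/32, 5/8, 3/4, 1 } so 37/64
g(BRBRRBRB) = { 0, 1/2, 9/16, 37/64 | 19/32, 5/8, 3/4, 1 } so 75/128
g(BRBRRBRBB) = { 0, 1/2, 9/16, 37/64, 75/128 | 19/32, 5/8, 3/4, 1 } so 151/256
g(BRBRRBRBBB) = { 0, 1/2, 9/16, 37/64, 75/128, 151/256 | 19/32, 5/8, 3/4, 1 } so 303/512
g(BRBRRBRBBBB) = { 0, 1/2, 9/16, 37/64, 75/128, 151/256, 303/512 | 19/32, 5/8, 3/4, 1 } so 607/1024
g(BRBRRBRBBBBR) = { 0, 1/2, 9/16, 37/64, 75/128, 151/256, 303/512 | 607/1024, 19/32, 5/8, 3/4, 1 } so 1213/2048
g(BRBRRBRBBBBRR) = { 0, 1/2, 9/16, 37/64, 75/128, 151/256, 303/512 | 1213/2048, 607/1024, 19/32, 5/8, 3/4, 1 } so 2425/4096
g(BRBRRBRBBBBRRR) = { 0, 1/2, 9/16, 37/64, 75/128, 151/256, 303/512 | 2425/4096, 1213/2048, 607/1024, 19/32, 5/8, 3/4, 1 } so 4849/8192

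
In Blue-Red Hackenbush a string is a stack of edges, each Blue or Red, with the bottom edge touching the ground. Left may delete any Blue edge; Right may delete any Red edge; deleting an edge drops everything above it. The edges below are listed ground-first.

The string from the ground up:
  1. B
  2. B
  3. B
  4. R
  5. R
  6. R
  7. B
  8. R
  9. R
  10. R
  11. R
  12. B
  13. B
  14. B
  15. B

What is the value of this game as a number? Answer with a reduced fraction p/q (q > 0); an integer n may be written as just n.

8735/4096

1 of 15 · B · max L 0 · min R +∞ -> 1
2 of 15 · BB · max L 1 · min R +∞ -> 2
3 of 15 · BBB · max L 2 · min R +∞ -> 3
4 of 15 · BBBR · max L 2 · min R 3 -> 5/2
5 of 15 · BBBRR · max L 2 · min R 5/2 -> 9/4
6 of 15 · BBBRRR · max L 2 · min R 9/4 -> 17/8
7 of 15 · BBBRRRB · max L 17/8 · min R 9/4 -> 35/16
8 of 15 · BBBRRRBR · max L 17/8 · min R 35/16 -> 69/32
9 of 15 · BBBRRRBRR · max L 17/8 · min R 69/32 -> 137/64
10 of 15 · BBBRRRBRRR · max L 17/8 · min R 137/64 -> 273/128
11 of 15 · BBBRRRBRRRR · max L 17/8 · min R 273/128 -> 545/256
12 of 15 · BBBRRRBRRRRB · max L 545/256 · min R 273/128 -> 1091/512
13 of 15 · BBBRRRBRRRRBB · max L 1091/512 · min R 273/128 -> 2183/1024
14 of 15 · BBBRRRBRRRRBBB · max L 2183/1024 · min R 273/128 -> 4367/2048
15 of 15 · BBBRRRBRRRRBBBB · max L 4367/2048 · min R 273/128 -> 8735/4096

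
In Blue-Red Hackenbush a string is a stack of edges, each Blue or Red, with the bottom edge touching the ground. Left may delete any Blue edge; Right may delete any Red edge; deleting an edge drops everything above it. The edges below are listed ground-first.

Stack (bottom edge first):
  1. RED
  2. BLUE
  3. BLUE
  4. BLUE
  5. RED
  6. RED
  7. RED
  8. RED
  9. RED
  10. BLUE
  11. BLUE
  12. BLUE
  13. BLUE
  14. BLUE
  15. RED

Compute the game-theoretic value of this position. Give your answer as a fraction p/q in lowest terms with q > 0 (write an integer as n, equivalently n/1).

-3971/16384

Recurse on prefixes of the 15-edge string RED BLUE BLUE BLUE RED RED RED RED RED BLUE BLUE BLUE BLUE BLUE RED:
1 of 15 · R · max L −∞ · min R 0 => -1
2 of 15 · RB · max L -1 · min R 0 => -1/2
3 of 15 · RBB · max L -1/2 · min R 0 => -1/4
4 of 15 · RBBB · max L -1/4 · min R 0 => -1/8
5 of 15 · RBBBR · max L -1/4 · min R -1/8 => -3/16
6 of 15 · RBBBRR · max L -1/4 · min R -3/16 => -7/32
7 of 15 · RBBBRRR · max L -1/4 · min R -7/32 => -15/64
8 of 15 · RBBBRRRR · max L -1/4 · min R -15/64 => -31/128
9 of 15 · RBBBRRRRR · max L -1/4 · min R -31/128 => -63/256
10 of 15 · RBBBRRRRRB · max L -63/256 · min R -31/128 => -125/512
11 of 15 · RBBBRRRRRBB · max L -125/512 · min R -31/128 => -249/1024
12 of 15 · RBBBRRRRRBBB · max L -249/1024 · min R -31/128 => -497/2048
13 of 15 · RBBBRRRRRBBBB · max L -497/2048 · min R -31/128 => -993/4096
14 of 15 · RBBBRRRRRBBBBB · max L -993/4096 · min R -31/128 => -1985/8192
15 of 15 · RBBBRRRRRBBBBBR · max L -993/4096 · min R -1985/8192 => -3971/16384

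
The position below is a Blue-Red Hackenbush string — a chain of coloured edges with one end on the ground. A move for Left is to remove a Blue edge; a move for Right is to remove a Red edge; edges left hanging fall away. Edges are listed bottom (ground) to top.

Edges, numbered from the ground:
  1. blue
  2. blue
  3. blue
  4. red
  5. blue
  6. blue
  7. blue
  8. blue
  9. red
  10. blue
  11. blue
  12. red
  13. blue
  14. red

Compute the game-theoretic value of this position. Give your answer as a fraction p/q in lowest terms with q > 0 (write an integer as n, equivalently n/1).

Prefix values for blue blue blue red blue blue blue blue red blue blue red blue red via {L|R} + simplicity:
1 of 14 · b · max L 0 · min R +∞ gives 1
2 of 14 · bb · max L 1 · min R +∞ gives 2
3 of 14 · bbb · max L 2 · min R +∞ gives 3
4 of 14 · bbbr · max L 2 · min R 3 gives 5/2
5 of 14 · bbbrb · max L 5/2 · min R 3 gives 11/4
6 of 14 · bbbrbb · max L 11/4 · min R 3 gives 23/8
7 of 14 · bbbrbbb · max L 23/8 · min R 3 gives 47/16
8 of 14 · bbbrbbbb · max L 47/16 · min R 3 gives 95/32
9 of 14 · bbbrbbbbr · max L 47/16 · min R 95/32 gives 189/64
10 of 14 · bbbrbbbbrb · max L 189/64 · min R 95/32 gives 379/128
11 of 14 · bbbrbbbbrbb · max L 379/128 · min R 95/32 gives 759/256
12 of 14 · bbbrbbbbrbbr · max L 379/128 · min R 759/256 gives 1517/512
13 of 14 · bbbrbbbbrbbrb · max L 1517/512 · min R 759/256 gives 3035/1024
14 of 14 · bbbrbbbbrbbrbr · max L 1517/512 · min R 3035/1024 gives 6069/2048

6069/2048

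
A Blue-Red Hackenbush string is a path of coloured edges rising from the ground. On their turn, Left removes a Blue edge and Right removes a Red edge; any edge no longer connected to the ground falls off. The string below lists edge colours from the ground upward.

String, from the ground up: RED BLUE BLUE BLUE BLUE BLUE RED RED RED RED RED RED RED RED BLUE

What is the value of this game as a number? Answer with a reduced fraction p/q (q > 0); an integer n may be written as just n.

-1021/16384

Recurse on prefixes of the 15-edge string RED BLUE BLUE BLUE BLUE BLUE RED RED RED RED RED RED RED RED BLUE:
g(R) = { ∅ | 0 } gives -1
g(RB) = { -1 | 0 } gives -1/2
g(RBB) = { -1, -1/2 | 0 } gives -1/4
g(RBBB) = { -1, -1/2, -1/4 | 0 } gives -1/8
g(RBBBB) = { -1, -1/2, -1/4, -1/8 | 0 } gives -1/16
g(RBBBBB) = { -1, -1/2, -1/4, -1/8, -1/16 | 0 } gives -1/32
g(RBBBBBR) = { -1, -1/2, -1/4, -1/8, -1/16 | -1/32, 0 } gives -3/64
g(RBBBBBRR) = { -1, -1/2, -1/4, -1/8, -1/16 | -3/64, -1/32, 0 } gives -7/128
g(RBBBBBRRR) = { -1, -1/2, -1/4, -1/8, -1/16 | -7/128, -3/64, -1/32, 0 } gives -15/256
g(RBBBBBRRRR) = { -1, -1/2, -1/4, -1/8, -1/16 | -15/256, -7/128, -3/64, -1/32, 0 } gives -31/512
g(RBBBBBRRRRR) = { -1, -1/2, -1/4, -1/8, -1/16 | -31/512, -15/256, -7/128, -3/64, -1/32, 0 } gives -63/1024
g(RBBBBBRRRRRR) = { -1, -1/2, -1/4, -1/8, -1/16 | -63/1024, -31/512, -15/256, -7/128, -3/64, -1/32, 0 } gives -127/2048
g(RBBBBBRRRRRRR) = { -1, -1/2, -1/4, -1/8, -1/16 | -127/2048, -63/1024, -31/512, -15/256, -7/128, -3/64, -1/32, 0 } gives -255/4096
g(RBBBBBRRRRRRRR) = { -1, -1/2, -1/4, -1/8, -1/16 | -255/4096, -127/2048, -63/1024, -31/512, -15/256, -7/128, -3/64, -1/32, 0 } gives -511/8192
g(RBBBBBRRRRRRRRB) = { -1, -1/2, -1/4, -1/8, -1/16, -511/8192 | -255/4096, -127/2048, -63/1024, -31/512, -15/256, -7/128, -3/64, -1/32, 0 } gives -1021/16384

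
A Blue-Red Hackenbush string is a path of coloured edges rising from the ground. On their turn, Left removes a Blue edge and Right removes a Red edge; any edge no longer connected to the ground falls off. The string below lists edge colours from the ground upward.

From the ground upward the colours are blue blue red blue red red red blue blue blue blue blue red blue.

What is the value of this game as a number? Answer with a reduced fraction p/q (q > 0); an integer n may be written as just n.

6395/4096

edge 1 of 14 (blue): { 0 |  } -> 1
edge 2 of 14 (blue): { 0,1 |  } -> 2
edge 3 of 14 (red): { 0,1 | 2 } -> 3/2
edge 4 of 14 (blue): { 0,1,3/2 | 2 } -> 7/4
edge 5 of 14 (red): { 0,1,3/2 | 7/4,2 } -> 13/8
edge 6 of 14 (red): { 0,1,3/2 | 13/8,7/4,2 } -> 25/16
edge 7 of 14 (red): { 0,1,3/2 | 25/16,13/8,7/4,2 } -> 49/32
edge 8 of 14 (blue): { 0,1,3/2,49/32 | 25/16,13/8,7/4,2 } -> 99/64
edge 9 of 14 (blue): { 0,1,3/2,49/32,99/64 | 25/16,13/8,7/4,2 } -> 199/128
edge 10 of 14 (blue): { 0,1,3/2,49/32,99/64,199/128 | 25/16,13/8,7/4,2 } -> 399/256
edge 11 of 14 (blue): { 0,1,3/2,49/32,99/64,199/128,399/256 | 25/16,13/8,7/4,2 } -> 799/512
edge 12 of 14 (blue): { 0,1,3/2,49/32,99/64,199/128,399/256,799/512 | 25/16,13/8,7/4,2 } -> 1599/1024
edge 13 of 14 (red): { 0,1,3/2,49/32,99/64,199/128,399/256,799/512 | 1599/1024,25/16,13/8,7/4,2 } -> 3197/2048
edge 14 of 14 (blue): { 0,1,3/2,49/32,99/64,199/128,399/256,799/512,3197/2048 | 1599/1024,25/16,13/8,7/4,2 } -> 6395/4096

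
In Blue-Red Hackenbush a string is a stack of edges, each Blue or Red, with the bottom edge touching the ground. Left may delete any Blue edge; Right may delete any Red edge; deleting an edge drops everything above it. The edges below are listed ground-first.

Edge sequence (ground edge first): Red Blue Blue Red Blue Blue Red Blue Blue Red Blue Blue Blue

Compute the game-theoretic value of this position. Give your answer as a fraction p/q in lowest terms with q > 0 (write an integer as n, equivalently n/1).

-1169/4096

v(R) = { (no moves) | 0 } ⇒ -1
v(RB) = { -1 | 0 } ⇒ -1/2
v(RBB) = { -1; -1/2 | 0 } ⇒ -1/4
v(RBBR) = { -1; -1/2 | -1/4; 0 } ⇒ -3/8
v(RBBRB) = { -1; -1/2; -3/8 | -1/4; 0 } ⇒ -5/16
v(RBBRBB) = { -1; -1/2; -3/8; -5/16 | -1/4; 0 } ⇒ -9/32
v(RBBRBBR) = { -1; -1/2; -3/8; -5/16 | -9/32; -1/4; 0 } ⇒ -19/64
v(RBBRBBRB) = { -1; -1/2; -3/8; -5/16; -19/64 | -9/32; -1/4; 0 } ⇒ -37/128
v(RBBRBBRBB) = { -1; -1/2; -3/8; -5/16; -19/64; -37/128 | -9/32; -1/4; 0 } ⇒ -73/256
v(RBBRBBRBBR) = { -1; -1/2; -3/8; -5/16; -19/64; -37/128 | -73/256; -9/32; -1/4; 0 } ⇒ -147/512
v(RBBRBBRBBRB) = { -1; -1/2; -3/8; -5/16; -19/64; -37/128; -147/512 | -73/256; -9/32; -1/4; 0 } ⇒ -293/1024
v(RBBRBBRBBRBB) = { -1; -1/2; -3/8; -5/16; -19/64; -37/128; -147/512; -293/1024 | -73/256; -9/32; -1/4; 0 } ⇒ -585/2048
v(RBBRBBRBBRBBB) = { -1; -1/2; -3/8; -5/16; -19/64; -37/128; -147/512; -293/1024; -585/2048 | -73/256; -9/32; -1/4; 0 } ⇒ -1169/4096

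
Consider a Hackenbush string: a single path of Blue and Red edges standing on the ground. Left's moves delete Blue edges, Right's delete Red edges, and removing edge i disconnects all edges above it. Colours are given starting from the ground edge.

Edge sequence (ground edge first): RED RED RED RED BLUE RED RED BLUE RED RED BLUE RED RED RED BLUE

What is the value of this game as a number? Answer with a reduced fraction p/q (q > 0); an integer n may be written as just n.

Build val(s[:k]) for k = 1..15, string s = RED RED RED RED BLUE RED RED BLUE RED RED BLUE RED RED RED BLUE.
edge 1 of 15 (RED): { · | 0 } gives -1
edge 2 of 15 (RED): { · | -1; 0 } gives -2
edge 3 of 15 (RED): { · | -2; -1; 0 } gives -3
edge 4 of 15 (RED): { · | -3; -2; -1; 0 } gives -4
edge 5 of 15 (BLUE): { -4 | -3; -2; -1; 0 } gives -7/2
edge 6 of 15 (RED): { -4 | -7/2; -3; -2; -1; 0 } gives -15/4
edge 7 of 15 (RED): { -4 | -15/4; -7/2; -3; -2; -1; 0 } gives -31/8
edge 8 of 15 (BLUE): { -4; -31/8 | -15/4; -7/2; -3; -2; -1; 0 } gives -61/16
edge 9 of 15 (RED): { -4; -31/8 | -61/16; -15/4; -7/2; -3; -2; -1; 0 } gives -123/32
edge 10 of 15 (RED): { -4; -31/8 | -123/32; -61/16; -15/4; -7/2; -3; -2; -1; 0 } gives -247/64
edge 11 of 15 (BLUE): { -4; -31/8; -247/64 | -123/32; -61/16; -15/4; -7/2; -3; -2; -1; 0 } gives -493/128
edge 12 of 15 (RED): { -4; -31/8; -247/64 | -493/128; -123/32; -61/16; -15/4; -7/2; -3; -2; -1; 0 } gives -987/256
edge 13 of 15 (RED): { -4; -31/8; -247/64 | -987/256; -493/128; -123/32; -61/16; -15/4; -7/2; -3; -2; -1; 0 } gives -1975/512
edge 14 of 15 (RED): { -4; -31/8; -247/64 | -1975/512; -987/256; -493/128; -123/32; -61/16; -15/4; -7/2; -3; -2; -1; 0 } gives -3951/1024
edge 15 of 15 (BLUE): { -4; -31/8; -247/64; -3951/1024 | -1975/512; -987/256; -493/128; -123/32; -61/16; -15/4; -7/2; -3; -2; -1; 0 } gives -7901/2048

-7901/2048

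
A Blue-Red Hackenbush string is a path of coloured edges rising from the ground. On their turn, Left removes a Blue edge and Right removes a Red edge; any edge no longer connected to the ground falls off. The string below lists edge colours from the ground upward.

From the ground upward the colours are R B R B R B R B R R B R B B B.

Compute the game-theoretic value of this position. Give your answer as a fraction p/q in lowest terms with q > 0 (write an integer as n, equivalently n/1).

-10961/16384

Prefix values for R B R B R B R B R R B R B B B via {L|R} + simplicity:
R: Left { none }, Right { 0 } = simplest -1
RB: Left { -1 }, Right { 0 } = simplest -1/2
RBR: Left { -1 }, Right { -1/2,0 } = simplest -3/4
RBRB: Left { -1,-3/4 }, Right { -1/2,0 } = simplest -5/8
RBRBR: Left { -1,-3/4 }, Right { -5/8,-1/2,0 } = simplest -11/16
RBRBRB: Left { -1,-3/4,-11/16 }, Right { -5/8,-1/2,0 } = simplest -21/32
RBRBRBR: Left { -1,-3/4,-11/16 }, Right { -21/32,-5/8,-1/2,0 } = simplest -43/64
RBRBRBRB: Left { -1,-3/4,-11/16,-43/64 }, Right { -21/32,-5/8,-1/2,0 } = simplest -85/128
RBRBRBRBR: Left { -1,-3/4,-11/16,-43/64 }, Right { -85/128,-21/32,-5/8,-1/2,0 } = simplest -171/256
RBRBRBRBRR: Left { -1,-3/4,-11/16,-43/64 }, Right { -171/256,-85/128,-21/32,-5/8,-1/2,0 } = simplest -343/512
RBRBRBRBRRB: Left { -1,-3/4,-11/16,-43/64,-343/512 }, Right { -171/256,-85/128,-21/32,-5/8,-1/2,0 } = simplest -685/1024
RBRBRBRBRRBR: Left { -1,-3/4,-11/16,-43/64,-343/512 }, Right { -685/1024,-171/256,-85/128,-21/32,-5/8,-1/2,0 } = simplest -1371/2048
RBRBRBRBRRBRB: Left { -1,-3/4,-11/16,-43/64,-343/512,-1371/2048 }, Right { -685/1024,-171/256,-85/128,-21/32,-5/8,-1/2,0 } = simplest -2741/4096
RBRBRBRBRRBRBB: Left { -1,-3/4,-11/16,-43/64,-343/512,-1371/2048,-2741/4096 }, Right { -685/1024,-171/256,-85/128,-21/32,-5/8,-1/2,0 } = simplest -5481/8192
RBRBRBRBRRBRBBB: Left { -1,-3/4,-11/16,-43/64,-343/512,-1371/2048,-2741/4096,-5481/8192 }, Right { -685/1024,-171/256,-85/128,-21/32,-5/8,-1/2,0 } = simplest -10961/16384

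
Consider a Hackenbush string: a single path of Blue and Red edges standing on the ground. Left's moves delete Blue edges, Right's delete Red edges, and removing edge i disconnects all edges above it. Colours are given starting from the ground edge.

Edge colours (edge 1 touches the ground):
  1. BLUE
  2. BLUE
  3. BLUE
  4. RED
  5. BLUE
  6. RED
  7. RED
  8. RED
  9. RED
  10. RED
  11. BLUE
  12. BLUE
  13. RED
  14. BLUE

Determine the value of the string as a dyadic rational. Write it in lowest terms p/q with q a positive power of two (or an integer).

Build g(s[:k]) for k = 1..14, string s = BLUE BLUE BLUE RED BLUE RED RED RED RED RED BLUE BLUE RED BLUE.
edge 1 of 14 (BLUE): { 0 |  } => 1
edge 2 of 14 (BLUE): { 0,1 |  } => 2
edge 3 of 14 (BLUE): { 0,1,2 |  } => 3
edge 4 of 14 (RED): { 0,1,2 | 3 } => 5/2
edge 5 of 14 (BLUE): { 0,1,2,5/2 | 3 } => 11/4
edge 6 of 14 (RED): { 0,1,2,5/2 | 11/4,3 } => 21/8
edge 7 of 14 (RED): { 0,1,2,5/2 | 21/8,11/4,3 } => 41/16
edge 8 of 14 (RED): { 0,1,2,5/2 | 41/16,21/8,11/4,3 } => 81/32
edge 9 of 14 (RED): { 0,1,2,5/2 | 81/32,41/16,21/8,11/4,3 } => 161/64
edge 10 of 14 (RED): { 0,1,2,5/2 | 161/64,81/32,41/16,21/8,11/4,3 } => 321/128
edge 11 of 14 (BLUE): { 0,1,2,5/2,321/128 | 161/64,81/32,41/16,21/8,11/4,3 } => 643/256
edge 12 of 14 (BLUE): { 0,1,2,5/2,321/128,643/256 | 161/64,81/32,41/16,21/8,11/4,3 } => 1287/512
edge 13 of 14 (RED): { 0,1,2,5/2,321/128,643/256 | 1287/512,161/64,81/32,41/16,21/8,11/4,3 } => 2573/1024
edge 14 of 14 (BLUE): { 0,1,2,5/2,321/128,643/256,2573/1024 | 1287/512,161/64,81/32,41/16,21/8,11/4,3 } => 5147/2048

5147/2048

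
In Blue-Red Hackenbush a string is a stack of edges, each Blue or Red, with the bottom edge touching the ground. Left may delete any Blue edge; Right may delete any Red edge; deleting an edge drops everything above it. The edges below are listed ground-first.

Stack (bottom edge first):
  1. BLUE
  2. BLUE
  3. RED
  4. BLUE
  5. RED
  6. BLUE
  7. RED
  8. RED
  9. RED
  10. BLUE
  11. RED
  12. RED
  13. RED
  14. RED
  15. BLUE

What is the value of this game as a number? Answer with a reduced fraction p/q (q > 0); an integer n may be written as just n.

13379/8192

Recurse on prefixes of the 15-edge string BLUE BLUE RED BLUE RED BLUE RED RED RED BLUE RED RED RED RED BLUE:
1 of 15 · B · max L 0 · min R +∞ — 1
2 of 15 · BB · max L 1 · min R +∞ — 2
3 of 15 · BBR · max L 1 · min R 2 — 3/2
4 of 15 · BBRB · max L 3/2 · min R 2 — 7/4
5 of 15 · BBRBR · max L 3/2 · min R 7/4 — 13/8
6 of 15 · BBRBRB · max L 13/8 · min R 7/4 — 27/16
7 of 15 · BBRBRBR · max L 13/8 · min R 27/16 — 53/32
8 of 15 · BBRBRBRR · max L 13/8 · min R 53/32 — 105/64
9 of 15 · BBRBRBRRR · max L 13/8 · min R 105/64 — 209/128
10 of 15 · BBRBRBRRRB · max L 209/128 · min R 105/64 — 419/256
11 of 15 · BBRBRBRRRBR · max L 209/128 · min R 419/256 — 837/512
12 of 15 · BBRBRBRRRBRR · max L 209/128 · min R 837/512 — 1673/1024
13 of 15 · BBRBRBRRRBRRR · max L 209/128 · min R 1673/1024 — 3345/2048
14 of 15 · BBRBRBRRRBRRRR · max L 209/128 · min R 3345/2048 — 6689/4096
15 of 15 · BBRBRBRRRBRRRRB · max L 6689/4096 · min R 3345/2048 — 13379/8192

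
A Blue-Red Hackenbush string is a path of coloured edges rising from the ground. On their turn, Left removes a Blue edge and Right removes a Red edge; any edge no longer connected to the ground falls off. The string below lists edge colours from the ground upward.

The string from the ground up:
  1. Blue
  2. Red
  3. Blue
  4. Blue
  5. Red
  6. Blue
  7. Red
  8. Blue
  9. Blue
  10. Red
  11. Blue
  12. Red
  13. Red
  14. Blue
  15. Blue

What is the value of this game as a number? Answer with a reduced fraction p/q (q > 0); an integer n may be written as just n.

B: Left { 0 }, Right { ∅ } = simplest 1
BR: Left { 0 }, Right { 1 } = simplest 1/2
BRB: Left { 0, 1/2 }, Right { 1 } = simplest 3/4
BRBB: Left { 0, 1/2, 3/4 }, Right { 1 } = simplest 7/8
BRBBR: Left { 0, 1/2, 3/4 }, Right { 7/8, 1 } = simplest 13/16
BRBBRB: Left { 0, 1/2, 3/4, 13/16 }, Right { 7/8, 1 } = simplest 27/32
BRBBRBR: Left { 0, 1/2, 3/4, 13/16 }, Right { 27/32, 7/8, 1 } = simplest 53/64
BRBBRBRB: Left { 0, 1/2, 3/4, 13/16, 53/64 }, Right { 27/32, 7/8, 1 } = simplest 107/128
BRBBRBRBB: Left { 0, 1/2, 3/4, 13/16, 53/64, 107/128 }, Right { 27/32, 7/8, 1 } = simplest 215/256
BRBBRBRBBR: Left { 0, 1/2, 3/4, 13/16, 53/64, 107/128 }, Right { 215/256, 27/32, 7/8, 1 } = simplest 429/512
BRBBRBRBBRB: Left { 0, 1/2, 3/4, 13/16, 53/64, 107/128, 429/512 }, Right { 215/256, 27/32, 7/8, 1 } = simplest 859/1024
BRBBRBRBBRBR: Left { 0, 1/2, 3/4, 13/16, 53/64, 107/128, 429/512 }, Right { 859/1024, 215/256, 27/32, 7/8, 1 } = simplest 1717/2048
BRBBRBRBBRBRR: Left { 0, 1/2, 3/4, 13/16, 53/64, 107/128, 429/512 }, Right { 1717/2048, 859/1024, 215/256, 27/32, 7/8, 1 } = simplest 3433/4096
BRBBRBRBBRBRRB: Left { 0, 1/2, 3/4, 13/16, 53/64, 107/128, 429/512, 3433/4096 }, Right { 1717/2048, 859/1024, 215/256, 27/32, 7/8, 1 } = simplest 6867/8192
BRBBRBRBBRBRRBB: Left { 0, 1/2, 3/4, 13/16, 53/64, 107/128, 429/512, 3433/4096, 6867/8192 }, Right { 1717/2048, 859/1024, 215/256, 27/32, 7/8, 1 } = simplest 13735/16384

13735/16384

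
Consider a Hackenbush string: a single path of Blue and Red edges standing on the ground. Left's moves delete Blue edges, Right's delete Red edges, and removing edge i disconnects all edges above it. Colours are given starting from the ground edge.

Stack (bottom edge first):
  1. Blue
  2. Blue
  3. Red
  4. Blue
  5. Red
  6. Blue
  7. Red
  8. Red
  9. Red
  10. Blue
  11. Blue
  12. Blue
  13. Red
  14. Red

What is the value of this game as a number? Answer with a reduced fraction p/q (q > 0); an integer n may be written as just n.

Build val(s[:k]) for k = 1..14, string s = Blue Blue Red Blue Red Blue Red Red Red Blue Blue Blue Red Red.
val_1 [B]  L=[0]  R=[·]  ⇒ 1
val_2 [BB]  L=[0 1]  R=[·]  ⇒ 2
val_3 [BBR]  L=[0 1]  R=[2]  ⇒ 3/2
val_4 [BBRB]  L=[0 1 3/2]  R=[2]  ⇒ 7/4
val_5 [BBRBR]  L=[0 1 3/2]  R=[7/4 2]  ⇒ 13/8
val_6 [BBRBRB]  L=[0 1 3/2 13/8]  R=[7/4 2]  ⇒ 27/16
val_7 [BBRBRBR]  L=[0 1 3/2 13/8]  R=[27/16 7/4 2]  ⇒ 53/32
val_8 [BBRBRBRR]  L=[0 1 3/2 13/8]  R=[53/32 27/16 7/4 2]  ⇒ 105/64
val_9 [BBRBRBRRR]  L=[0 1 3/2 13/8]  R=[105/64 53/32 27/16 7/4 2]  ⇒ 209/128
val_10 [BBRBRBRRRB]  L=[0 1 3/2 13/8 209/128]  R=[105/64 53/32 27/16 7/4 2]  ⇒ 419/256
val_11 [BBRBRBRRRBB]  L=[0 1 3/2 13/8 209/128 419/256]  R=[105/64 53/32 27/16 7/4 2]  ⇒ 839/512
val_12 [BBRBRBRRRBBB]  L=[0 1 3/2 13/8 209/128 419/256 839/512]  R=[105/64 53/32 27/16 7/4 2]  ⇒ 1679/1024
val_13 [BBRBRBRRRBBBR]  L=[0 1 3/2 13/8 209/128 419/256 839/512]  R=[1679/1024 105/64 53/32 27/16 7/4 2]  ⇒ 3357/2048
val_14 [BBRBRBRRRBBBRR]  L=[0 1 3/2 13/8 209/128 419/256 839/512]  R=[3357/2048 1679/1024 105/64 53/32 27/16 7/4 2]  ⇒ 6713/4096

6713/4096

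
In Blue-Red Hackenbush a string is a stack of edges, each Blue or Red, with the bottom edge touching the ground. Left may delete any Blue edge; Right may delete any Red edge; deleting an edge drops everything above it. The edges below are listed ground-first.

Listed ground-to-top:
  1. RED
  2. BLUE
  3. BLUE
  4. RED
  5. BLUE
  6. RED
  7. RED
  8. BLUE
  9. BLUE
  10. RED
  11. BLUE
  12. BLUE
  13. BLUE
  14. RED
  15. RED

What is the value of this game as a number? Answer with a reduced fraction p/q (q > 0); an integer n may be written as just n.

Build g(s[:k]) for k = 1..15, string s = RED BLUE BLUE RED BLUE RED RED BLUE BLUE RED BLUE BLUE BLUE RED RED.
step 1: add RED to get R; options L={ — } R={ 0 } = -1
step 2: add BLUE to get RB; options L={ -1 } R={ 0 } = -1/2
step 3: add BLUE to get RBB; options L={ -1,-1/2 } R={ 0 } = -1/4
step 4: add RED to get RBBR; options L={ -1,-1/2 } R={ -1/4,0 } = -3/8
step 5: add BLUE to get RBBRB; options L={ -1,-1/2,-3/8 } R={ -1/4,0 } = -5/16
step 6: add RED to get RBBRBR; options L={ -1,-1/2,-3/8 } R={ -5/16,-1/4,0 } = -11/32
step 7: add RED to get RBBRBRR; options L={ -1,-1/2,-3/8 } R={ -11/32,-5/16,-1/4,0 } = -23/64
step 8: add BLUE to get RBBRBRRB; options L={ -1,-1/2,-3/8,-23/64 } R={ -11/32,-5/16,-1/4,0 } = -45/128
step 9: add BLUE to get RBBRBRRBB; options L={ -1,-1/2,-3/8,-23/64,-45/128 } R={ -11/32,-5/16,-1/4,0 } = -89/256
step 10: add RED to get RBBRBRRBBR; options L={ -1,-1/2,-3/8,-23/64,-45/128 } R={ -89/256,-11/32,-5/16,-1/4,0 } = -179/512
step 11: add BLUE to get RBBRBRRBBRB; options L={ -1,-1/2,-3/8,-23/64,-45/128,-179/512 } R={ -89/256,-11/32,-5/16,-1/4,0 } = -357/1024
step 12: add BLUE to get RBBRBRRBBRBB; options L={ -1,-1/2,-3/8,-23/64,-45/128,-179/512,-357/1024 } R={ -89/256,-11/32,-5/16,-1/4,0 } = -713/2048
step 13: add BLUE to get RBBRBRRBBRBBB; options L={ -1,-1/2,-3/8,-23/64,-45/128,-179/512,-357/1024,-713/2048 } R={ -89/256,-11/32,-5/16,-1/4,0 } = -1425/4096
step 14: add RED to get RBBRBRRBBRBBBR; options L={ -1,-1/2,-3/8,-23/64,-45/128,-179/512,-357/1024,-713/2048 } R={ -1425/4096,-89/256,-11/32,-5/16,-1/4,0 } = -2851/8192
step 15: add RED to get RBBRBRRBBRBBBRR; options L={ -1,-1/2,-3/8,-23/64,-45/128,-179/512,-357/1024,-713/2048 } R={ -2851/8192,-1425/4096,-89/256,-11/32,-5/16,-1/4,0 } = -5703/16384

-5703/16384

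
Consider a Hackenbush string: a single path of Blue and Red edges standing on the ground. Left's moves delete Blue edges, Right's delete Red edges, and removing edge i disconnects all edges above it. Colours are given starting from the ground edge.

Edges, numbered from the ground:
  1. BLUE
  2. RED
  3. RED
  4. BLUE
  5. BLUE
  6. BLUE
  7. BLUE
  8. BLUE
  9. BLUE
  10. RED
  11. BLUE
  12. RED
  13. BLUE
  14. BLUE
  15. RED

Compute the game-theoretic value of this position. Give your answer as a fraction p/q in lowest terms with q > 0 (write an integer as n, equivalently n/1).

8109/16384

B: Left { 0 }, Right { · } gives simplest 1
BR: Left { 0 }, Right { 1 } gives simplest 1/2
BRR: Left { 0 }, Right { 1/2; 1 } gives simplest 1/4
BRRB: Left { 0; 1/4 }, Right { 1/2; 1 } gives simplest 3/8
BRRBB: Left { 0; 1/4; 3/8 }, Right { 1/2; 1 } gives simplest 7/16
BRRBBB: Left { 0; 1/4; 3/8; 7/16 }, Right { 1/2; 1 } gives simplest 15/32
BRRBBBB: Left { 0; 1/4; 3/8; 7/16; 15/32 }, Right { 1/2; 1 } gives simplest 31/64
BRRBBBBB: Left { 0; 1/4; 3/8; 7/16; 15/32; 31/64 }, Right { 1/2; 1 } gives simplest 63/128
BRRBBBBBB: Left { 0; 1/4; 3/8; 7/16; 15/32; 31/64; 63/128 }, Right { 1/2; 1 } gives simplest 127/256
BRRBBBBBBR: Left { 0; 1/4; 3/8; 7/16; 15/32; 31/64; 63/128 }, Right { 127/256; 1/2; 1 } gives simplest 253/512
BRRBBBBBBRB: Left { 0; 1/4; 3/8; 7/16; 15/32; 31/64; 63/128; 253/512 }, Right { 127/256; 1/2; 1 } gives simplest 507/1024
BRRBBBBBBRBR: Left { 0; 1/4; 3/8; 7/16; 15/32; 31/64; 63/128; 253/512 }, Right { 507/1024; 127/256; 1/2; 1 } gives simplest 1013/2048
BRRBBBBBBRBRB: Left { 0; 1/4; 3/8; 7/16; 15/32; 31/64; 63/128; 253/512; 1013/2048 }, Right { 507/1024; 127/256; 1/2; 1 } gives simplest 2027/4096
BRRBBBBBBRBRBB: Left { 0; 1/4; 3/8; 7/16; 15/32; 31/64; 63/128; 253/512; 1013/2048; 2027/4096 }, Right { 507/1024; 127/256; 1/2; 1 } gives simplest 4055/8192
BRRBBBBBBRBRBBR: Left { 0; 1/4; 3/8; 7/16; 15/32; 31/64; 63/128; 253/512; 1013/2048; 2027/4096 }, Right { 4055/8192; 507/1024; 127/256; 1/2; 1 } gives simplest 8109/16384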